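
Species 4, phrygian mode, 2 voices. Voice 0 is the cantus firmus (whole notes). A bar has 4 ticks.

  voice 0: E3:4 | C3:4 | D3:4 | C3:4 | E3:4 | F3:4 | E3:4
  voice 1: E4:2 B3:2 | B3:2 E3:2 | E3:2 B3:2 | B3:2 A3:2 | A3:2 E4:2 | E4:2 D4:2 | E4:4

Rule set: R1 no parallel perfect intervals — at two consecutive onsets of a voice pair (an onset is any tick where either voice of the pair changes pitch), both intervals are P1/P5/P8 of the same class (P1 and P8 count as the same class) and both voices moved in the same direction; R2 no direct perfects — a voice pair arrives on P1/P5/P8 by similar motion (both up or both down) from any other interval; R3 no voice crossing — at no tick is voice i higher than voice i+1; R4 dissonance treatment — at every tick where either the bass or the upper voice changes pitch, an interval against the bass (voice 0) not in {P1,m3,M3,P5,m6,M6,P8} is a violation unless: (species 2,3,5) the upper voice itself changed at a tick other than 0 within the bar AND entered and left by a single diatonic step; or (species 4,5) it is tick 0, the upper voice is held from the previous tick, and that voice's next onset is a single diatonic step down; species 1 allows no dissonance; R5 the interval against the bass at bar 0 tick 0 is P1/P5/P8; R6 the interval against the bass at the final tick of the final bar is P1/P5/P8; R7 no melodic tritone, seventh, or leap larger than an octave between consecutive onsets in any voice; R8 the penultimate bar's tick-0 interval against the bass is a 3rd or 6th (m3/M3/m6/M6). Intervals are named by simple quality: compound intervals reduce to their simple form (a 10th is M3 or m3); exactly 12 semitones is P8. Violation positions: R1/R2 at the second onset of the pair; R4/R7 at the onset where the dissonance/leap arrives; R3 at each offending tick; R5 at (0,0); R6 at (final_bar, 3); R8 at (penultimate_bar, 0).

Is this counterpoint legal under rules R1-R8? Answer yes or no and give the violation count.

bar 0: v0=E3 v1=E4 (P8)
bar 1: v0=C3 v1=B3 (M7)
bar 2: v0=D3 v1=E3 (M2)
bar 3: v0=C3 v1=B3 (M7)
bar 4: v0=E3 v1=A3 (P4)
bar 5: v0=F3 v1=E4 (M7)
bar 6: v0=E3 v1=E4 (P8)
  R4 @ bar1.0: C3/B3 M7 untreated
  R4 @ bar2.0: D3/E3 M2 untreated
  R4 @ bar4.0: E3/A3 P4 untreated
  R8 @ bar5.0: penult M7 not 3rd/6th

No (4 violations)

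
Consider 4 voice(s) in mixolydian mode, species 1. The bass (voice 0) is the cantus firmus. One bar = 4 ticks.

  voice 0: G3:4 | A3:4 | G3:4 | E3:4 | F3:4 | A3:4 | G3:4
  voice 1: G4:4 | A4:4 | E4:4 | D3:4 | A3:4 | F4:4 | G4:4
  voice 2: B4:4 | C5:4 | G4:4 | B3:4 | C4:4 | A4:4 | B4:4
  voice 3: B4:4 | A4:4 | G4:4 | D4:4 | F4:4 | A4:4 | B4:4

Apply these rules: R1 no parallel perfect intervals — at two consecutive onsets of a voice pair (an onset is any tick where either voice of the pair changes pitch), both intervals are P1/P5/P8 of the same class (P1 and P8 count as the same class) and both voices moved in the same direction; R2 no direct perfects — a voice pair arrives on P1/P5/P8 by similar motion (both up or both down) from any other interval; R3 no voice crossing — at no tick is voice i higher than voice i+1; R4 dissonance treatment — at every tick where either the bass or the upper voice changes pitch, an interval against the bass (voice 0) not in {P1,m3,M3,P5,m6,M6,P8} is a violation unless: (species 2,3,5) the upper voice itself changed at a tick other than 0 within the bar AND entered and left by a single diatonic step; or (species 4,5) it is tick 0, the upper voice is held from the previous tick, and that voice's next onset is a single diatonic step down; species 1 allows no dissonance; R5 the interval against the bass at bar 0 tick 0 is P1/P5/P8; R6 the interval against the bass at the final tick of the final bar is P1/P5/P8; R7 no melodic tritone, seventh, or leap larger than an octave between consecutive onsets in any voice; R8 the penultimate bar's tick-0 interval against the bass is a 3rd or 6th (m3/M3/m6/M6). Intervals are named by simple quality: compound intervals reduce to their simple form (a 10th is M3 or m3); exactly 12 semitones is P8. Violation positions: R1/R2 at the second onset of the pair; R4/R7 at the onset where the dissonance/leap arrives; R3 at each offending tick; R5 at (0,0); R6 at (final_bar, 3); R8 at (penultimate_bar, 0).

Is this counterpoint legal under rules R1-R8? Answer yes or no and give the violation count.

bar 0: v0=G3 v1=G4 v2=B4 v3=B4 (M3)
bar 1: v0=A3 v1=A4 v2=C5 v3=A4 (P8)
bar 2: v0=G3 v1=E4 v2=G4 v3=G4 (P8)
bar 3: v0=E3 v1=D3 v2=B3 v3=D4 (m7)
bar 4: v0=F3 v1=A3 v2=C4 v3=F4 (P8)
bar 5: v0=A3 v1=F4 v2=A4 v3=A4 (P8)
bar 6: v0=G3 v1=G4 v2=B4 v3=B4 (M3)
  R5 @ bar0.0: opens on M3
  R5 @ bar0.0: opens on M3
  R1 @ bar1.0: G3/G4 P8 -> A3/A4 P8 similar
  R3 @ bar1.0: C5 above A4
  R3 @ bar1.1: C5 above A4
  R3 @ bar1.2: C5 above A4
  R3 @ bar1.3: C5 above A4
  R1 @ bar2.0: A3/A4 P8 -> G3/G4 P8 similar
  R2 @ bar2.0: A3/C5 m3 -> G3/G4 P8 similar
  R2 @ bar2.0: C5/A4 m3 -> G4/G4 P1 similar
  R2 @ bar3.0: G3/G4 P8 -> E3/B3 P5 similar
  R2 @ bar3.0: E4/G4 m3 -> D3/D4 P8 similar
  R3 @ bar3.0: E3 above D3
  R4 @ bar3.0: E3/D3 M2 untreated
  R4 @ bar3.0: E3/D4 m7 untreated
  R7 @ bar3.0: E4->D3 leap 14st
  R3 @ bar3.1: E3 above D3
  R3 @ bar3.2: E3 above D3
  R3 @ bar3.3: E3 above D3
  R1 @ bar4.0: E3/B3 P5 -> F3/C4 P5 similar
  R2 @ bar4.0: E3/D4 m7 -> F3/F4 P8 similar
  R1 @ bar5.0: F3/F4 P8 -> A3/A4 P8 similar
  R2 @ bar5.0: F3/C4 P5 -> A3/A4 P8 similar
  R2 @ bar5.0: C4/F4 P4 -> A4/A4 P1 similar
  R8 @ bar5.0: penult P8 not 3rd/6th
  R8 @ bar5.0: penult P8 not 3rd/6th
  R1 @ bar6.0: A4/A4 P1 -> B4/B4 P1 similar
  R6 @ bar6.3: closes on M3
  R6 @ bar6.3: closes on M3

No (29 violations)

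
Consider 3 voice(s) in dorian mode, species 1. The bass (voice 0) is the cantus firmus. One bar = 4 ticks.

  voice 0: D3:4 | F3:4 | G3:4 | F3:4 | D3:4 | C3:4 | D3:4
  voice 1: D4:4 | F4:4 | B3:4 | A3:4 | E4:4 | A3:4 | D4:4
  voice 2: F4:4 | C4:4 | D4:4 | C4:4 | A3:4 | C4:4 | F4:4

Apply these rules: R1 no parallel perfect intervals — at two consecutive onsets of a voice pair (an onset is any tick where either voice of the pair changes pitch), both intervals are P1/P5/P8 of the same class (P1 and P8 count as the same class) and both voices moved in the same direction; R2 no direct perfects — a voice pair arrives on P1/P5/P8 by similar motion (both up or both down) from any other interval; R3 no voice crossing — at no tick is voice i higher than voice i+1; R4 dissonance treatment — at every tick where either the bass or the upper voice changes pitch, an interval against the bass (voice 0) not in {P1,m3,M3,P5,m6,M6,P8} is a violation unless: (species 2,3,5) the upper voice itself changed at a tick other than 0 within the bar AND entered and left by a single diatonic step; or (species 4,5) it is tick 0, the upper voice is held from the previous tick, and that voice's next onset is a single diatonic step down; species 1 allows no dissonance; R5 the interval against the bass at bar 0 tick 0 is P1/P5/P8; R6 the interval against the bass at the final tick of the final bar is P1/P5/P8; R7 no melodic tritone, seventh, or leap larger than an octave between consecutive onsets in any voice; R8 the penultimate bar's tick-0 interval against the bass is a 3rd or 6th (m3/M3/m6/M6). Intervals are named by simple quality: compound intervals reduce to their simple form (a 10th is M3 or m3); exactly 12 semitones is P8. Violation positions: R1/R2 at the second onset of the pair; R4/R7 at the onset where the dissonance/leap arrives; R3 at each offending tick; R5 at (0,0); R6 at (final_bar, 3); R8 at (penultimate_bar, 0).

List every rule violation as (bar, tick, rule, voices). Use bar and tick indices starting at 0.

(0, 0, R5, (0, 2))
(1, 0, R1, (0, 1))
(1, 0, R3, (1, 2))
(1, 1, R3, (1, 2))
(1, 2, R3, (1, 2))
(1, 3, R3, (1, 2))
(2, 0, R1, (0, 2))
(2, 0, R7, (1,))
(3, 0, R1, (0, 2))
(4, 0, R1, (0, 2))
(4, 0, R3, (1, 2))
(4, 0, R4, (0, 1))
(4, 1, R3, (1, 2))
(4, 2, R3, (1, 2))
(4, 3, R3, (1, 2))
(5, 0, R8, (0, 2))
(6, 0, R2, (0, 1))
(6, 3, R6, (0, 2))

bar 0: v0=D3 v1=D4 v2=F4 downbeat m3
bar 1: v0=F3 v1=F4 v2=C4 downbeat P5
bar 2: v0=G3 v1=B3 v2=D4 downbeat P5
bar 3: v0=F3 v1=A3 v2=C4 downbeat P5
bar 4: v0=D3 v1=E4 v2=A3 downbeat P5
bar 5: v0=C3 v1=A3 v2=C4 downbeat P8
bar 6: v0=D3 v1=D4 v2=F4 downbeat m3
  -> R5 @ bar 0 tick 0 v(0, 2): opens on m3
  -> R1 @ bar 1 tick 0 v(0, 1): D3/D4 P8 -> F3/F4 P8 similar
  -> R3 @ bar 1 tick 0 v(1, 2): F4 above C4
  -> R3 @ bar 1 tick 1 v(1, 2): F4 above C4
  -> R3 @ bar 1 tick 2 v(1, 2): F4 above C4
  -> R3 @ bar 1 tick 3 v(1, 2): F4 above C4
  -> R1 @ bar 2 tick 0 v(0, 2): F3/C4 P5 -> G3/D4 P5 similar
  -> R7 @ bar 2 tick 0 v(1,): F4->B3 leap 6st
  -> R1 @ bar 3 tick 0 v(0, 2): G3/D4 P5 -> F3/C4 P5 similar
  -> R1 @ bar 4 tick 0 v(0, 2): F3/C4 P5 -> D3/A3 P5 similar
  -> R3 @ bar 4 tick 0 v(1, 2): E4 above A3
  -> R4 @ bar 4 tick 0 v(0, 1): D3/E4 M2 untreated
  -> R3 @ bar 4 tick 1 v(1, 2): E4 above A3
  -> R3 @ bar 4 tick 2 v(1, 2): E4 above A3
  -> R3 @ bar 4 tick 3 v(1, 2): E4 above A3
  -> R8 @ bar 5 tick 0 v(0, 2): penult P8 not 3rd/6th
  -> R2 @ bar 6 tick 0 v(0, 1): C3/A3 M6 -> D3/D4 P8 similar
  -> R6 @ bar 6 tick 3 v(0, 2): closes on m3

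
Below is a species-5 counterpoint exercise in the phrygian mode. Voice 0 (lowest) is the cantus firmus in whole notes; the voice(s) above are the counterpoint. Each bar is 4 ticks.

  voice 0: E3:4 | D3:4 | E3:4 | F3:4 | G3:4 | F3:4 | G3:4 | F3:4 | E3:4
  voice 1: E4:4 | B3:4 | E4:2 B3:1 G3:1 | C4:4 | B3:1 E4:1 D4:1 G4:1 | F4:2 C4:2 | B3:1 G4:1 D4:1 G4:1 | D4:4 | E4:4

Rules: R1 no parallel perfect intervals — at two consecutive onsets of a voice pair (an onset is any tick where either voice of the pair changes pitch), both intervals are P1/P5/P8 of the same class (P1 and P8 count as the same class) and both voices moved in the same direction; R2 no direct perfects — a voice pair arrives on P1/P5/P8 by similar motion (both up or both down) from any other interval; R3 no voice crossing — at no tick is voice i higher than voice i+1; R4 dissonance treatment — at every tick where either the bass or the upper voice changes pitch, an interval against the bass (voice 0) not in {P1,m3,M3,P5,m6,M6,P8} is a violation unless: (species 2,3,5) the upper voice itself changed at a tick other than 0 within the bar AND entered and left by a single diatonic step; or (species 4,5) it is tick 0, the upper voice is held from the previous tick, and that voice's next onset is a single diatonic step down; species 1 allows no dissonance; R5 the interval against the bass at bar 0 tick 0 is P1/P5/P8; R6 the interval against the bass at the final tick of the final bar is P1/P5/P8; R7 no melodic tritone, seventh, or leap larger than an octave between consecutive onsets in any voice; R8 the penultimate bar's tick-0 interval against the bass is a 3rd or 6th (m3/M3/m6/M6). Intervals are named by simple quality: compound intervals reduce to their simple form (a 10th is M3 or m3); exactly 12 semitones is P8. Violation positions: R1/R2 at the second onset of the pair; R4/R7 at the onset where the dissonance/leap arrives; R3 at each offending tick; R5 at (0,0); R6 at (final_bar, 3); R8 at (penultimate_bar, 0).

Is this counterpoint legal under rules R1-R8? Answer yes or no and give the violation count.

No (3 violations)

bar 0: v0=E3 v1=E4 (P8)
bar 1: v0=D3 v1=B3 (M6)
bar 2: v0=E3 v1=E4 (P8)
bar 3: v0=F3 v1=C4 (P5)
bar 4: v0=G3 v1=B3 (M3)
bar 5: v0=F3 v1=F4 (P8)
bar 6: v0=G3 v1=B3 (M3)
bar 7: v0=F3 v1=D4 (M6)
bar 8: v0=E3 v1=E4 (P8)
  R2 @ bar2.0: D3/B3 M6 -> E3/E4 P8 similar
  R2 @ bar3.0: E3/G3 m3 -> F3/C4 P5 similar
  R1 @ bar5.0: G3/G4 P8 -> F3/F4 P8 similar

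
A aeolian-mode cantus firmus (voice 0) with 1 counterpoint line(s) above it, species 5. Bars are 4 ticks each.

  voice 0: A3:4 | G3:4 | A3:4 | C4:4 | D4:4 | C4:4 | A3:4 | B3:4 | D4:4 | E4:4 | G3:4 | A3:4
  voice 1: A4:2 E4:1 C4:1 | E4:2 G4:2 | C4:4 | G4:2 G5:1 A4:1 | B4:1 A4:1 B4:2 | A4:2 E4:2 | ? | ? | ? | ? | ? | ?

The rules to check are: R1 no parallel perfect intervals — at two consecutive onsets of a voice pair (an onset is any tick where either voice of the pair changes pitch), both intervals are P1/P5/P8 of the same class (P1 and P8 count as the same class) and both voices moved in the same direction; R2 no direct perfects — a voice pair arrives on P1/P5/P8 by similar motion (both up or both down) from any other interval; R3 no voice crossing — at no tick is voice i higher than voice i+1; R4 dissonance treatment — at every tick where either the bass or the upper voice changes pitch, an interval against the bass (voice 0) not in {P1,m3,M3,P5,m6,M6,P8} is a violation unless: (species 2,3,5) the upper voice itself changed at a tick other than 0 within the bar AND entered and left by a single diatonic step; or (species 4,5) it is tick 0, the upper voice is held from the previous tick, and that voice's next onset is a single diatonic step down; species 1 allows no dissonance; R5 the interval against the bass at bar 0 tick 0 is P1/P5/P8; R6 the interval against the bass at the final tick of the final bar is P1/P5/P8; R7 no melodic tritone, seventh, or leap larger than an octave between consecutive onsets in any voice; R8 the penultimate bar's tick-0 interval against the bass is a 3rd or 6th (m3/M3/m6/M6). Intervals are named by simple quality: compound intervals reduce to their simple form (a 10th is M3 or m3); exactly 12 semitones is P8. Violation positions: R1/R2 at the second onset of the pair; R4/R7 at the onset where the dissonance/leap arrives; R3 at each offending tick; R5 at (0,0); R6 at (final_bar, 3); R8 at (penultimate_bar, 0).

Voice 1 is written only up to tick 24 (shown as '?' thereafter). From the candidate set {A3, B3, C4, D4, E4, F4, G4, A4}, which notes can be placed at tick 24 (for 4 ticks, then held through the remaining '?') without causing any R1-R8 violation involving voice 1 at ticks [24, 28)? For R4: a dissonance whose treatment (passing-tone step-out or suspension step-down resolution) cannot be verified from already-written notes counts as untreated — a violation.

{A4, C4, E4, F4}

A3: violates R2
B3: violates R4
C4: legal
D4: violates R4
E4: legal
F4: legal
G4: violates R4
A4: legal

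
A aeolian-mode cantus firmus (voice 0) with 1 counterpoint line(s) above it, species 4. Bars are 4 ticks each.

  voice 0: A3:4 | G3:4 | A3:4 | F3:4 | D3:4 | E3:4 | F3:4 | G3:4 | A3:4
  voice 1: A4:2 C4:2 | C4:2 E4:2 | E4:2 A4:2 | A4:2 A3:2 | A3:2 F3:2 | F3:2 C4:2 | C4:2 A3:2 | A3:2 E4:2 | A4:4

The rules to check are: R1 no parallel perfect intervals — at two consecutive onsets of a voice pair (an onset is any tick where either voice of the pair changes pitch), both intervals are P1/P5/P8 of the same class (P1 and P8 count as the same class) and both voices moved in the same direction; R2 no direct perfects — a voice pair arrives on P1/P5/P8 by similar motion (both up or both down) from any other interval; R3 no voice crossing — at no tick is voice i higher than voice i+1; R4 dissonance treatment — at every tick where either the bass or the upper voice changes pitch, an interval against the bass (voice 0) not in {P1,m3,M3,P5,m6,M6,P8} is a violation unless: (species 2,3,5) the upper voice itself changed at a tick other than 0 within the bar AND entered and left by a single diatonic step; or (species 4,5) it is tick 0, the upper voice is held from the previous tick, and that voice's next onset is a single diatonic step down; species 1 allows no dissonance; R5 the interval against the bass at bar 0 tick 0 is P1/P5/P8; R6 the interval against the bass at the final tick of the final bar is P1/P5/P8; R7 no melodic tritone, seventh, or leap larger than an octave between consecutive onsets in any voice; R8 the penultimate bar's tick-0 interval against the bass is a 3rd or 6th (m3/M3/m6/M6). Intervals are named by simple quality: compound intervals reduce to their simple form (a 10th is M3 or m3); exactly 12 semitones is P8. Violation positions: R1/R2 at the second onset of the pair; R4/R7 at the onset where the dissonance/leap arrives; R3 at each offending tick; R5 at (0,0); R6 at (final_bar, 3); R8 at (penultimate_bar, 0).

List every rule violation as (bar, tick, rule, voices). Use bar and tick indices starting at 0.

(1, 0, R4, (0, 1))
(5, 0, R4, (0, 1))
(7, 0, R4, (0, 1))
(7, 0, R8, (0, 1))
(8, 0, R2, (0, 1))

bar 0: v0=A3 v1=A4 downbeat P8
bar 1: v0=G3 v1=C4 downbeat P4
bar 2: v0=A3 v1=E4 downbeat P5
bar 3: v0=F3 v1=A4 downbeat M3
bar 4: v0=D3 v1=A3 downbeat P5
bar 5: v0=E3 v1=F3 downbeat m2
bar 6: v0=F3 v1=C4 downbeat P5
bar 7: v0=G3 v1=A3 downbeat M2
bar 8: v0=A3 v1=A4 downbeat P8
  -> R4 @ bar 1 tick 0 v(0, 1): G3/C4 P4 untreated
  -> R4 @ bar 5 tick 0 v(0, 1): E3/F3 m2 untreated
  -> R4 @ bar 7 tick 0 v(0, 1): G3/A3 M2 untreated
  -> R8 @ bar 7 tick 0 v(0, 1): penult M2 not 3rd/6th
  -> R2 @ bar 8 tick 0 v(0, 1): G3/E4 M6 -> A3/A4 P8 similar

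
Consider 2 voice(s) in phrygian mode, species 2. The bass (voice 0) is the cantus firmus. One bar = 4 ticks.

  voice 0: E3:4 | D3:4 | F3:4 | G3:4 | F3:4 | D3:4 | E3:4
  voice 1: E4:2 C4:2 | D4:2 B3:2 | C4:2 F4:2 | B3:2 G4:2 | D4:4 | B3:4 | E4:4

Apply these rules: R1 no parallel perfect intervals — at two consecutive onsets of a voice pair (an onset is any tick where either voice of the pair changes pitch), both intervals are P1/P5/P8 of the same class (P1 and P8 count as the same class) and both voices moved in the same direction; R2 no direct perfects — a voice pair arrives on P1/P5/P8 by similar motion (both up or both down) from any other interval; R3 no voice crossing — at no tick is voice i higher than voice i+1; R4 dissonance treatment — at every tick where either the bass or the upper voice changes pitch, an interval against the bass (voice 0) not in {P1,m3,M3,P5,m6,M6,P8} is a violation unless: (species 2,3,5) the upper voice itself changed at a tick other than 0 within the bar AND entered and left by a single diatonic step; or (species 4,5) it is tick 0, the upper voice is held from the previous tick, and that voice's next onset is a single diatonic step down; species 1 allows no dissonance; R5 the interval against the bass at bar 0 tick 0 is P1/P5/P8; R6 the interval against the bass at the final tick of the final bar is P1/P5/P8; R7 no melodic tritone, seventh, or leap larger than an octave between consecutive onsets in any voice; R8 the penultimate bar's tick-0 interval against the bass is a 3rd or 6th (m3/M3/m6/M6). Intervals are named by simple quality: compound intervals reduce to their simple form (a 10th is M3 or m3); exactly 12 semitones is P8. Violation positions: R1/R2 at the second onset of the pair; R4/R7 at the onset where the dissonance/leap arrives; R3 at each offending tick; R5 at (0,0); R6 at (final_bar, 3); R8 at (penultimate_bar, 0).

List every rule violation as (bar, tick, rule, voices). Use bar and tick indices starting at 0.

bar 0: v0=E3 v1=E4 downbeat P8
bar 1: v0=D3 v1=D4 downbeat P8
bar 2: v0=F3 v1=C4 downbeat P5
bar 3: v0=G3 v1=B3 downbeat M3
bar 4: v0=F3 v1=D4 downbeat M6
bar 5: v0=D3 v1=B3 downbeat M6
bar 6: v0=E3 v1=E4 downbeat P8
  -> R2 @ bar 2 tick 0 v(0, 1): D3/B3 M6 -> F3/C4 P5 similar
  -> R7 @ bar 3 tick 0 v(1,): F4->B3 leap 6st
  -> R2 @ bar 6 tick 0 v(0, 1): D3/B3 M6 -> E3/E4 P8 similar

(2, 0, R2, (0, 1))
(3, 0, R7, (1,))
(6, 0, R2, (0, 1))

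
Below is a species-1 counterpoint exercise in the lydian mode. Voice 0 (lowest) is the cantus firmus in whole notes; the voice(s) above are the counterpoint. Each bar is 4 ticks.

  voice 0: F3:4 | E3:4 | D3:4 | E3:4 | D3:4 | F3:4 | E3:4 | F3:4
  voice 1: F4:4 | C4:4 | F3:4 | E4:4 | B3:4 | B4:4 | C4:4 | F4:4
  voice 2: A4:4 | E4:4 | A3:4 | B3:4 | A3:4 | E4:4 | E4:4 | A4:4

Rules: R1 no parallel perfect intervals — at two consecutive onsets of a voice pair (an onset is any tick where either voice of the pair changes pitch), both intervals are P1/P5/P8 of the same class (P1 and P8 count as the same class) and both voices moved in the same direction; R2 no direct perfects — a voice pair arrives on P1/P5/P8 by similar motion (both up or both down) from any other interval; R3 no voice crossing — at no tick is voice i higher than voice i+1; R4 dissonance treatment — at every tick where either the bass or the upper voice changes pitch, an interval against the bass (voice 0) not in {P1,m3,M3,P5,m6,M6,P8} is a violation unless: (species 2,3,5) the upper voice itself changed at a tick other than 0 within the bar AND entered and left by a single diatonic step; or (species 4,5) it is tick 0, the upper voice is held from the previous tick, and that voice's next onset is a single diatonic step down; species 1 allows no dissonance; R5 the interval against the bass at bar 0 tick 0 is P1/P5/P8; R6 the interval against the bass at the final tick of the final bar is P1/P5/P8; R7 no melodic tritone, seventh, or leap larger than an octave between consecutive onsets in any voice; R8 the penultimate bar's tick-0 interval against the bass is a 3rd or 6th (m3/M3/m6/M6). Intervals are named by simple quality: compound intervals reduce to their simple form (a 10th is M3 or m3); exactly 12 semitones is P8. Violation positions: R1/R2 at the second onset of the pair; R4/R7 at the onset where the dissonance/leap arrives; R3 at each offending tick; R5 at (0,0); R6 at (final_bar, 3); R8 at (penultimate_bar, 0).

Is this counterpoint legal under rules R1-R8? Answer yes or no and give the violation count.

No (26 violations)

bar 0: v0=F3 v1=F4 v2=A4 (M3)
bar 1: v0=E3 v1=C4 v2=E4 (P8)
bar 2: v0=D3 v1=F3 v2=A3 (P5)
bar 3: v0=E3 v1=E4 v2=B3 (P5)
bar 4: v0=D3 v1=B3 v2=A3 (P5)
bar 5: v0=F3 v1=B4 v2=E4 (M7)
bar 6: v0=E3 v1=C4 v2=E4 (P8)
bar 7: v0=F3 v1=F4 v2=A4 (M3)
  R5 @ bar0.0: opens on M3
  R2 @ bar1.0: F3/A4 M3 -> E3/E4 P8 similar
  R2 @ bar2.0: E3/E4 P8 -> D3/A3 P5 similar
  R1 @ bar3.0: D3/A3 P5 -> E3/B3 P5 similar
  R2 @ bar3.0: D3/F3 m3 -> E3/E4 P8 similar
  R3 @ bar3.0: E4 above B3
  R7 @ bar3.0: F3->E4 leap 11st
  R3 @ bar3.1: E4 above B3
  R3 @ bar3.2: E4 above B3
  R3 @ bar3.3: E4 above B3
  R1 @ bar4.0: E3/B3 P5 -> D3/A3 P5 similar
  R3 @ bar4.0: B3 above A3
  R3 @ bar4.1: B3 above A3
  R3 @ bar4.2: B3 above A3
  R3 @ bar4.3: B3 above A3
  R2 @ bar5.0: B3/A3 M2 -> B4/E4 P5 similar
  R3 @ bar5.0: B4 above E4
  R4 @ bar5.0: F3/B4 TT untreated
  R4 @ bar5.0: F3/E4 M7 untreated
  R3 @ bar5.1: B4 above E4
  R3 @ bar5.2: B4 above E4
  R3 @ bar5.3: B4 above E4
  R7 @ bar6.0: B4->C4 leap 11st
  R8 @ bar6.0: penult P8 not 3rd/6th
  R2 @ bar7.0: E3/C4 m6 -> F3/F4 P8 similar
  R6 @ bar7.3: closes on M3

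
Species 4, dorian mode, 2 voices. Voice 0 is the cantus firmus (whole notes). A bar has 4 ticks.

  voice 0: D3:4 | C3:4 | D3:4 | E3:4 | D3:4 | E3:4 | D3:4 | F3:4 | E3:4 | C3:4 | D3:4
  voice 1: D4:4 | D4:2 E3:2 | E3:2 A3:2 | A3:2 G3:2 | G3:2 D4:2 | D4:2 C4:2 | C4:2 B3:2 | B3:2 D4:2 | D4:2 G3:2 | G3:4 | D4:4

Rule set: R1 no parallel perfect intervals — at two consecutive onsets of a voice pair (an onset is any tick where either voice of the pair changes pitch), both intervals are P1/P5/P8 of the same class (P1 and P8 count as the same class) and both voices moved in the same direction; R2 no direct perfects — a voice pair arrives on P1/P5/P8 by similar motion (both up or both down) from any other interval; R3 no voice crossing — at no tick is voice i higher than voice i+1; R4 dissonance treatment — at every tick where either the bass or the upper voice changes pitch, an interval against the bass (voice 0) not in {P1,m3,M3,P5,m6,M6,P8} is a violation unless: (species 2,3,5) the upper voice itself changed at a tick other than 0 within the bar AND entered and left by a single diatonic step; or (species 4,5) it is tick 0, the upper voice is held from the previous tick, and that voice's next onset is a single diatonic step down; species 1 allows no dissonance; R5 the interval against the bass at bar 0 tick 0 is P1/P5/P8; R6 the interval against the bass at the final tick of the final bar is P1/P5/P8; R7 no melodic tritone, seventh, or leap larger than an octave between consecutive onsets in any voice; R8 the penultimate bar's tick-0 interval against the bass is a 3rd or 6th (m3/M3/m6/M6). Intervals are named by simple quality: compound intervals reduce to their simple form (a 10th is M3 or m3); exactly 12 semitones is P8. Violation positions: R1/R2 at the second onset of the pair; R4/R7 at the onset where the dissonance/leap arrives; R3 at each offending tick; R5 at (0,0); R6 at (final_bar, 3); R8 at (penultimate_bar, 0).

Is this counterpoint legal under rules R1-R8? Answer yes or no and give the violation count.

No (8 violations)

bar 0: v0=D3 v1=D4 (P8)
bar 1: v0=C3 v1=D4 (M2)
bar 2: v0=D3 v1=E3 (M2)
bar 3: v0=E3 v1=A3 (P4)
bar 4: v0=D3 v1=G3 (P4)
bar 5: v0=E3 v1=D4 (m7)
bar 6: v0=D3 v1=C4 (m7)
bar 7: v0=F3 v1=B3 (TT)
bar 8: v0=E3 v1=D4 (m7)
bar 9: v0=C3 v1=G3 (P5)
bar 10: v0=D3 v1=D4 (P8)
  R4 @ bar1.0: C3/D4 M2 untreated
  R7 @ bar1.2: D4->E3 leap 10st
  R4 @ bar2.0: D3/E3 M2 untreated
  R4 @ bar4.0: D3/G3 P4 untreated
  R4 @ bar7.0: F3/B3 TT untreated
  R4 @ bar8.0: E3/D4 m7 untreated
  R8 @ bar9.0: penult P5 not 3rd/6th
  R2 @ bar10.0: C3/G3 P5 -> D3/D4 P8 similar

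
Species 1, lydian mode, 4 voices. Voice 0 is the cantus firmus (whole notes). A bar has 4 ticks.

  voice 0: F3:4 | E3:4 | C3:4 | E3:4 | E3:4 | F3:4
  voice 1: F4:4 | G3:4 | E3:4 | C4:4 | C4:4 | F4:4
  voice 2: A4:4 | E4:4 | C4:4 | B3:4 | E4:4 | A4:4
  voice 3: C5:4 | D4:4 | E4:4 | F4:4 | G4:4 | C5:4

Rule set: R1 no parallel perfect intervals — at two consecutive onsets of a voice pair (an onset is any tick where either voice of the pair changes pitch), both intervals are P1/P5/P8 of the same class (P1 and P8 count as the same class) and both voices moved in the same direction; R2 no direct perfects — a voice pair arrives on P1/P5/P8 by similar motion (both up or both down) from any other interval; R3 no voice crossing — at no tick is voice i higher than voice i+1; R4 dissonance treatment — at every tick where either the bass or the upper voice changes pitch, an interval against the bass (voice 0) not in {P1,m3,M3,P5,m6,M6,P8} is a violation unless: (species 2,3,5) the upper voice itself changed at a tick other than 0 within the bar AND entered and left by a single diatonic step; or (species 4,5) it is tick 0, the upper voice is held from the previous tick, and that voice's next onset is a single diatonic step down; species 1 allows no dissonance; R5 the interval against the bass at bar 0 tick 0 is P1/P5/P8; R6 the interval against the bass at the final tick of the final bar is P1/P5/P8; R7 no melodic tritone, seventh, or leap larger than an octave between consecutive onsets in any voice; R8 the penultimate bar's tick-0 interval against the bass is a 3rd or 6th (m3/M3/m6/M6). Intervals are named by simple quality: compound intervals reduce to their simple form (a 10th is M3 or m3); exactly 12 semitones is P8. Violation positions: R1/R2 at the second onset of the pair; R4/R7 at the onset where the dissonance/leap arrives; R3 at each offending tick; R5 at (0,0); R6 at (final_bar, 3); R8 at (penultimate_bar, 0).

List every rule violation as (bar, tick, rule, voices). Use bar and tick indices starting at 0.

(0, 0, R5, (0, 2))
(1, 0, R1, (1, 3))
(1, 0, R2, (0, 2))
(1, 0, R3, (2, 3))
(1, 0, R4, (0, 3))
(1, 0, R7, (1,))
(1, 0, R7, (3,))
(1, 1, R3, (2, 3))
(1, 2, R3, (2, 3))
(1, 3, R3, (2, 3))
(2, 0, R1, (0, 2))
(3, 0, R3, (1, 2))
(3, 0, R4, (0, 3))
(3, 1, R3, (1, 2))
(3, 2, R3, (1, 2))
(3, 3, R3, (1, 2))
(4, 0, R8, (0, 2))
(5, 0, R1, (1, 3))
(5, 0, R2, (0, 1))
(5, 0, R2, (0, 3))
(5, 3, R6, (0, 2))

bar 0: v0=F3 v1=F4 v2=A4 v3=C5 downbeat P5
bar 1: v0=E3 v1=G3 v2=E4 v3=D4 downbeat m7
bar 2: v0=C3 v1=E3 v2=C4 v3=E4 downbeat M3
bar 3: v0=E3 v1=C4 v2=B3 v3=F4 downbeat m2
bar 4: v0=E3 v1=C4 v2=E4 v3=G4 downbeat m3
bar 5: v0=F3 v1=F4 v2=A4 v3=C5 downbeat P5
  -> R5 @ bar 0 tick 0 v(0, 2): opens on M3
  -> R1 @ bar 1 tick 0 v(1, 3): F4/C5 P5 -> G3/D4 P5 similar
  -> R2 @ bar 1 tick 0 v(0, 2): F3/A4 M3 -> E3/E4 P8 similar
  -> R3 @ bar 1 tick 0 v(2, 3): E4 above D4
  -> R4 @ bar 1 tick 0 v(0, 3): E3/D4 m7 untreated
  -> R7 @ bar 1 tick 0 v(1,): F4->G3 leap 10st
  -> R7 @ bar 1 tick 0 v(3,): C5->D4 leap 10st
  -> R3 @ bar 1 tick 1 v(2, 3): E4 above D4
  -> R3 @ bar 1 tick 2 v(2, 3): E4 above D4
  -> R3 @ bar 1 tick 3 v(2, 3): E4 above D4
  -> R1 @ bar 2 tick 0 v(0, 2): E3/E4 P8 -> C3/C4 P8 similar
  -> R3 @ bar 3 tick 0 v(1, 2): C4 above B3
  -> R4 @ bar 3 tick 0 v(0, 3): E3/F4 m2 untreated
  -> R3 @ bar 3 tick 1 v(1, 2): C4 above B3
  -> R3 @ bar 3 tick 2 v(1, 2): C4 above B3
  -> R3 @ bar 3 tick 3 v(1, 2): C4 above B3
  -> R8 @ bar 4 tick 0 v(0, 2): penult P8 not 3rd/6th
  -> R1 @ bar 5 tick 0 v(1, 3): C4/G4 P5 -> F4/C5 P5 similar
  -> R2 @ bar 5 tick 0 v(0, 1): E3/C4 m6 -> F3/F4 P8 similar
  -> R2 @ bar 5 tick 0 v(0, 3): E3/G4 m3 -> F3/C5 P5 similar
  -> R6 @ bar 5 tick 3 v(0, 2): closes on M3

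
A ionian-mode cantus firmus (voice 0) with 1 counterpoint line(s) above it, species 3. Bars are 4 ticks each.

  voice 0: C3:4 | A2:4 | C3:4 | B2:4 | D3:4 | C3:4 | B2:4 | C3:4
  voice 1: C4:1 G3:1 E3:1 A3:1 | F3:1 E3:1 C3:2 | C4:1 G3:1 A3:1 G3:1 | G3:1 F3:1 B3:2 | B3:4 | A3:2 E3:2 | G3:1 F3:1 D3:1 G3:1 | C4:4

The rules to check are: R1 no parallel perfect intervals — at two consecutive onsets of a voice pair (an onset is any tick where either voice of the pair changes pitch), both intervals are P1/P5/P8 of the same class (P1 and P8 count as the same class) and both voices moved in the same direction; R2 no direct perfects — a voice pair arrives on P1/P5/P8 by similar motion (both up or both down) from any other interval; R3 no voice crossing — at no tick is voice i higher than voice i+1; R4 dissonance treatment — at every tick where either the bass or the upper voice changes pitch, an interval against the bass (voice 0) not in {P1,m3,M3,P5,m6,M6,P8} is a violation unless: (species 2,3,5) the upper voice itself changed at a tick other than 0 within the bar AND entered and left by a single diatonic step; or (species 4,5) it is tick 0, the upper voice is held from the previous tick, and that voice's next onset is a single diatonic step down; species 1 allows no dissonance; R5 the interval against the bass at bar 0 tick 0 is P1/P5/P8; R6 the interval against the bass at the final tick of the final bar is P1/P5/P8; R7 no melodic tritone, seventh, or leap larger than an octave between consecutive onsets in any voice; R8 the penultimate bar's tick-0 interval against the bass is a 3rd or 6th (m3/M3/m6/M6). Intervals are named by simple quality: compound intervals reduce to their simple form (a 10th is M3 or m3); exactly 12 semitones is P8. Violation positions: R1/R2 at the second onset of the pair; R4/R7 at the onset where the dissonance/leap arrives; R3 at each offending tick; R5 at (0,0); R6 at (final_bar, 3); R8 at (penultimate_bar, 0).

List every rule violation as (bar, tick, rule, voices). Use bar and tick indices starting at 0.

bar 0: v0=C3 v1=C4 downbeat P8
bar 1: v0=A2 v1=F3 downbeat m6
bar 2: v0=C3 v1=C4 downbeat P8
bar 3: v0=B2 v1=G3 downbeat m6
bar 4: v0=D3 v1=B3 downbeat M6
bar 5: v0=C3 v1=A3 downbeat M6
bar 6: v0=B2 v1=G3 downbeat m6
bar 7: v0=C3 v1=C4 downbeat P8
  -> R2 @ bar 2 tick 0 v(0, 1): A2/C3 m3 -> C3/C4 P8 similar
  -> R4 @ bar 3 tick 1 v(0, 1): B2/F3 TT untreated
  -> R7 @ bar 3 tick 2 v(1,): F3->B3 leap 6st
  -> R4 @ bar 6 tick 1 v(0, 1): B2/F3 TT untreated
  -> R2 @ bar 7 tick 0 v(0, 1): B2/G3 m6 -> C3/C4 P8 similar

(2, 0, R2, (0, 1))
(3, 1, R4, (0, 1))
(3, 2, R7, (1,))
(6, 1, R4, (0, 1))
(7, 0, R2, (0, 1))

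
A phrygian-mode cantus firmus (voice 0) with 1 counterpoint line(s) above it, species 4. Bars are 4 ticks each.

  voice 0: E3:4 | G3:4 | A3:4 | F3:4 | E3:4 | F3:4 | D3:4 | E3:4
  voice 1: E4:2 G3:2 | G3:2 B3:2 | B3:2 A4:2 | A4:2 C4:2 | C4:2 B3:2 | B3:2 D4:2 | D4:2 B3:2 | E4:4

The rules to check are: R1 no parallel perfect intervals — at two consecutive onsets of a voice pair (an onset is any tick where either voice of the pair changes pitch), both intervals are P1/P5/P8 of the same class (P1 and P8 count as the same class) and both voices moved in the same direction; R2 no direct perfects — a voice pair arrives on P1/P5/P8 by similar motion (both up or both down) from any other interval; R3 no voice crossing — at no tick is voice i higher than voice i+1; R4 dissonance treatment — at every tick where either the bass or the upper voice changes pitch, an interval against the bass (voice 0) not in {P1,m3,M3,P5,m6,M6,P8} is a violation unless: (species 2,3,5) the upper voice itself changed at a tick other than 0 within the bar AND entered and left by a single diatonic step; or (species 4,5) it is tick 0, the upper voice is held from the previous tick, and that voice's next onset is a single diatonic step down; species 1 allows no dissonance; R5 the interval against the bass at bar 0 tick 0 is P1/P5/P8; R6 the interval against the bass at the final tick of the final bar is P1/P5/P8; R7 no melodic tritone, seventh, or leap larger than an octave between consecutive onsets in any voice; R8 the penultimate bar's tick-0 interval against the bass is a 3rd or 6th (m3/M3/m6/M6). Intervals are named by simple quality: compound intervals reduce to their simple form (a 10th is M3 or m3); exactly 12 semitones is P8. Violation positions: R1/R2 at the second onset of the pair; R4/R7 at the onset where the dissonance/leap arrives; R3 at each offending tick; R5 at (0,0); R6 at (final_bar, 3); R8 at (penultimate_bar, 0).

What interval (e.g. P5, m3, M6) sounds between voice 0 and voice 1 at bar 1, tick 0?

voice 0=G3 voice 1=G3 -> P1

P1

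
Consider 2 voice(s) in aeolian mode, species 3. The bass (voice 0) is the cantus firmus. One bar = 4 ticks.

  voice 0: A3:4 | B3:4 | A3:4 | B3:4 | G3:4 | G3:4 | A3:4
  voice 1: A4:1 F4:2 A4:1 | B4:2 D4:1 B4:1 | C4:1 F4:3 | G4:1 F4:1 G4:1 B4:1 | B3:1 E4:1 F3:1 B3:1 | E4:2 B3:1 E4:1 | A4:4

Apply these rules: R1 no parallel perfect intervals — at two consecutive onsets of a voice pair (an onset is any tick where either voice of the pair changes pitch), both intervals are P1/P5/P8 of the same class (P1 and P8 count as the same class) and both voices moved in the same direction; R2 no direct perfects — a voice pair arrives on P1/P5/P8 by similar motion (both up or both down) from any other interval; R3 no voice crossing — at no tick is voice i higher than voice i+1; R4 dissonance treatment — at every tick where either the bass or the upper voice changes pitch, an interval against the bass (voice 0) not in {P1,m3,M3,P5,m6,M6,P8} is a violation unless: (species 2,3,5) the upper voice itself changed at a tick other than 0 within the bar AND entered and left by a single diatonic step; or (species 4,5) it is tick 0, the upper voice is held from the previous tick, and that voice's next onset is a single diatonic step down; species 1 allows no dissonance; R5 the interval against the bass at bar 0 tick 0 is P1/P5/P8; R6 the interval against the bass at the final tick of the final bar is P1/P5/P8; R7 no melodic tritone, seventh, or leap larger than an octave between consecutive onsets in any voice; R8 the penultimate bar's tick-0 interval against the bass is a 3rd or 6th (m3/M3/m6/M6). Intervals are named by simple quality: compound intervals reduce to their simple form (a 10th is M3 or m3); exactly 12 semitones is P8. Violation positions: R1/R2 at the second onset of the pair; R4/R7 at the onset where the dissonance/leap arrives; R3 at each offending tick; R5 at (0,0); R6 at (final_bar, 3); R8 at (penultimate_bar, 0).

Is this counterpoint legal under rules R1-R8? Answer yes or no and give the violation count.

bar 0: v0=A3 v1=A4 (P8)
bar 1: v0=B3 v1=B4 (P8)
bar 2: v0=A3 v1=C4 (m3)
bar 3: v0=B3 v1=G4 (m6)
bar 4: v0=G3 v1=B3 (M3)
bar 5: v0=G3 v1=E4 (M6)
bar 6: v0=A3 v1=A4 (P8)
  R1 @ bar1.0: A3/A4 P8 -> B3/B4 P8 similar
  R7 @ bar2.0: B4->C4 leap 11st
  R3 @ bar4.2: G3 above F3
  R4 @ bar4.2: G3/F3 M2 untreated
  R7 @ bar4.2: E4->F3 leap 11st
  R7 @ bar4.3: F3->B3 leap 6st
  R2 @ bar6.0: G3/E4 M6 -> A3/A4 P8 similar

No (7 violations)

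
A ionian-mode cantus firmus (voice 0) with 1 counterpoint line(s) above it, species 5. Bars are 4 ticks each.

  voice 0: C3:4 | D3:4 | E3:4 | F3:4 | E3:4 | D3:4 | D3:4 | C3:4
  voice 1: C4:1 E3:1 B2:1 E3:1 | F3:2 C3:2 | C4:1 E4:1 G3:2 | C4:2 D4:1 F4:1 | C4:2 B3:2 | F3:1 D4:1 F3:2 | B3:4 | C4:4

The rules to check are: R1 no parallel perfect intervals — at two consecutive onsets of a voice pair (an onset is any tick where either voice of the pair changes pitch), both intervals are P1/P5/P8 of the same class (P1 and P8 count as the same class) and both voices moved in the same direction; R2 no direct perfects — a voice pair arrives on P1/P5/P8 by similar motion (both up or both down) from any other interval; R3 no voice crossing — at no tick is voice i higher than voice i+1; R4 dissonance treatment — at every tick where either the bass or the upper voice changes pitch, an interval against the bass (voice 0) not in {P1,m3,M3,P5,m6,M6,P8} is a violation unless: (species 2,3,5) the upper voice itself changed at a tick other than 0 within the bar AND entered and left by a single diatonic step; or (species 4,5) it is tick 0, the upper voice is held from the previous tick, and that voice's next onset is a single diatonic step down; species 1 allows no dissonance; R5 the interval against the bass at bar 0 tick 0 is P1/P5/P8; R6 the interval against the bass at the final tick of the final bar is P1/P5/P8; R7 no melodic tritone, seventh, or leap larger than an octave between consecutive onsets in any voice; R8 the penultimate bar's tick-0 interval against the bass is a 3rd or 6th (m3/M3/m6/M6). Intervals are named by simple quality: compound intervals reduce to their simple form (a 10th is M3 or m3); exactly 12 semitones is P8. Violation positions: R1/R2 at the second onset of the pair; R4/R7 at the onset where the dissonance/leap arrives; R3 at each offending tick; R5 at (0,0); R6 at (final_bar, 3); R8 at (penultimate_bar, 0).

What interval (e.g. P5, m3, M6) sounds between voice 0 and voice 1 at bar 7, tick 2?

voice 0=C3 voice 1=C4 -> P8

P8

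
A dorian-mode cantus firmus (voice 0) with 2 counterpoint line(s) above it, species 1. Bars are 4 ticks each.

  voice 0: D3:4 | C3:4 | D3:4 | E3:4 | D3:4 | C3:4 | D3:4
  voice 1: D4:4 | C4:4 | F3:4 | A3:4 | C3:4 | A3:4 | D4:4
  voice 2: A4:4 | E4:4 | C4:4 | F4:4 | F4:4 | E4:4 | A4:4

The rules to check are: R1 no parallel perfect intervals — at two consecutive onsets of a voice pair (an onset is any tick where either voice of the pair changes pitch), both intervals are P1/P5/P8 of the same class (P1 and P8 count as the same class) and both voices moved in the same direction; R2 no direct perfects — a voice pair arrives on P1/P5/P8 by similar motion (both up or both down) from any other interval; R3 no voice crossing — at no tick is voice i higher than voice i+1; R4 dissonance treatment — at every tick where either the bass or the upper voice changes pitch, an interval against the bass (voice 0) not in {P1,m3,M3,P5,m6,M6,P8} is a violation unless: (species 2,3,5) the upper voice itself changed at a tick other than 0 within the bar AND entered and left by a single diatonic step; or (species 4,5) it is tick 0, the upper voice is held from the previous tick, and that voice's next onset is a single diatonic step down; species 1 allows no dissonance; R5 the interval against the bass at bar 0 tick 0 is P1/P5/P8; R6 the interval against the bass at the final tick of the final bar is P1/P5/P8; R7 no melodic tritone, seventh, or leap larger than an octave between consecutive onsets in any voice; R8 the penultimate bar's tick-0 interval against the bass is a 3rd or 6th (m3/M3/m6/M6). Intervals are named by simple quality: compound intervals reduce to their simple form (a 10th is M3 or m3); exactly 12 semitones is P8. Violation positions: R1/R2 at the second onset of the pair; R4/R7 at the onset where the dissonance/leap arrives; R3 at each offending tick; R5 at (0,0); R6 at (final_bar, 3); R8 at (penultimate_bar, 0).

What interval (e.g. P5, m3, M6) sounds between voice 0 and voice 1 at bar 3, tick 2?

P4

voice 0=E3 voice 1=A3 -> P4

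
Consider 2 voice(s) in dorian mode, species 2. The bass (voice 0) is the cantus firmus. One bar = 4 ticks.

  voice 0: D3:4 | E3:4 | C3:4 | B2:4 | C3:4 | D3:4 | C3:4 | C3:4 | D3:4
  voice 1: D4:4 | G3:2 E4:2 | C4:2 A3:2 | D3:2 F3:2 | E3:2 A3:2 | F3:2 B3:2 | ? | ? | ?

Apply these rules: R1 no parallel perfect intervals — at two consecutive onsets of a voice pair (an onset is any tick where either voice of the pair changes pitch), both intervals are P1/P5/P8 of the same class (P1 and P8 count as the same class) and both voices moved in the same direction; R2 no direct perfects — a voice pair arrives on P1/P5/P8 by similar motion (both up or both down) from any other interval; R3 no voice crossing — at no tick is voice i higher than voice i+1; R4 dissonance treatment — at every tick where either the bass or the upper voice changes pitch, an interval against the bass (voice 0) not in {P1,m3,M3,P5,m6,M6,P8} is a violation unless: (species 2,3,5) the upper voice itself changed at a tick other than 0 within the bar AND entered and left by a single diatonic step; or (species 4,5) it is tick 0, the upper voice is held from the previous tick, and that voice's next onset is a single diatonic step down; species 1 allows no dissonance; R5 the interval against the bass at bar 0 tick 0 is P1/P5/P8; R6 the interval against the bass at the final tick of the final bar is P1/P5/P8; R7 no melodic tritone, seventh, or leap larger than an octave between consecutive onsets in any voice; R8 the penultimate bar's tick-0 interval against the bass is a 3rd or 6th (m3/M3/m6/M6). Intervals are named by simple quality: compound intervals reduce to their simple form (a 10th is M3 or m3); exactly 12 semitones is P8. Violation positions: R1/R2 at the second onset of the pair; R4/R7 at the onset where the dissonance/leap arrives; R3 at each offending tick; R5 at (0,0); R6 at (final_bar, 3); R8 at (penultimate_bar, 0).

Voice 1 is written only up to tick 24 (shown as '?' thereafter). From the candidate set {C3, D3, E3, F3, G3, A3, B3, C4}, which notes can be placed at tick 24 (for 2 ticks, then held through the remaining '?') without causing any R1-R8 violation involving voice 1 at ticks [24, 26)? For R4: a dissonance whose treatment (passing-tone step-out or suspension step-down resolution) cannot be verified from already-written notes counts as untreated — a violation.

{A3, C4, E3}

C3: violates R2,R7
D3: violates R4
E3: legal
F3: violates R4,R7
G3: violates R2
A3: legal
B3: violates R4
C4: legal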